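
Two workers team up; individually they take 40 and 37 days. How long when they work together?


Rate of A = 1/40 per day
Rate of B = 1/37 per day
Combined rate = 1/40 + 1/37 = 77/1480 ≈ 0.0520 per day
Days = 1 / combined rate = 1480/77
≈ 19.22 days

19.22 days


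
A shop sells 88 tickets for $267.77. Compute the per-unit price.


Unit rate = total / quantity
= 267.77 / 88
= $3.04 per unit

$3.04 per unit


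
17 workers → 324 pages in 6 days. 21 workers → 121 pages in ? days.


Days ∝ work / workers, so d₂ = d₁ × (m₁/m₂) × (w₂/w₁)
Workers factor (inverse): 17/21 ≈ 0.8095
Work factor (direct): 121/324 ≈ 0.3735
d₂ = 6 × 17/21 × 121/324 = (6 × 17 × 121) / (21 × 324) = 12342/6804
≈ 1.81 days

1.81 days


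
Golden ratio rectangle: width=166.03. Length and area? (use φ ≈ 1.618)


φ = (1 + √5) / 2 ≈ 1.618
Length = width × φ = 166.03 × 1.618 = 268.63654
≈ 268.64
Area = width × length = 166.03 × 268.63654 = 44601.7247362 ≈ 44601.72
= Length: 268.64, Area: 44601.72

Length: 268.64, Area: 44601.72


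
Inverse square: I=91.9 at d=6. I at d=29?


I₁d₁² = I₂d₂²
I₂ = I₁ × (d₁/d₂)²
= 91.9 × (6/29)²
= 91.9 × 36/841
= 3308.4/841
≈ 3.9339

3.9339


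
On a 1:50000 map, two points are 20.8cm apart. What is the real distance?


Real distance = map distance × scale
= 20.8cm × 50000
= 1040000 cm = 10400.0 m
= 10.400 km

10.400 km


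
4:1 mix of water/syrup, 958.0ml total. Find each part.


Total parts = 4 + 1 = 5
water: 958.0 × 4/5 = 766.4ml
syrup: 958.0 × 1/5 = 191.6ml
= 766.4ml and 191.6ml

766.4ml and 191.6ml


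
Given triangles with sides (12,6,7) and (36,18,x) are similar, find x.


Scale factor = 36/12 = 3
Missing side = 7 × 3
= 21.0

21.0


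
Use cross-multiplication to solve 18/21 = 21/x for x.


Cross multiply: 18 × x = 21 × 21
18x = 441
x = 441 / 18
= 24.50

24.50


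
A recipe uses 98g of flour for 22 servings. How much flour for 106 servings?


Direct proportion: y/x = constant
k = 98/22 ≈ 4.4545
y₂ = k × 106 = 98 × 106 / 22 = 10388/22
≈ 472.18

472.18


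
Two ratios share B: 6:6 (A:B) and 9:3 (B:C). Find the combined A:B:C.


Match B: multiply A:B by 9 → 54:54
Multiply B:C by 6 → 54:18
Combined: 54:54:18
GCD = 18
= 3:3:1

3:3:1


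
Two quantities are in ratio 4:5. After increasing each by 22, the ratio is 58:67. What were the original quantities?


Let A = 4k, B = 5k.
(4k + 22) / (5k + 22) = 58/67
Cross-multiply: 67(4k + 22) = 58(5k + 22)
268k + 1474 = 290k + 1276
268k - 290k = 1276 - 1474
-22k = -198
k = -198/-22 = 9
A = 4×9 = 36, B = 5×9 = 45
= A = 36, B = 45

A = 36, B = 45


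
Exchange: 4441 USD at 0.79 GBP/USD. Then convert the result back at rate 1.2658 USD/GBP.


Amount × rate = 4441 × 0.79 = 3508.39 GBP
Round-trip: 3508.39 × 1.2658 = 4440.92 USD
= 3508.39 GBP, then 4440.92 USD

3508.39 GBP, then 4440.92 USD


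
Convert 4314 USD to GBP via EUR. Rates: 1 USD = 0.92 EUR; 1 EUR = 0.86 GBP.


Step 1: 4314 USD × 0.92 = 3968.88 EUR
Step 2: 3968.88 EUR × 0.86 = 3413.24 GBP
Implied rate USD→GBP = 0.92 × 0.86 = 0.7912
= 3413.24 GBP

3413.24 GBP


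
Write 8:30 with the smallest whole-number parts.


GCD(8, 30) = 2
8/2 : 30/2
= 4:15

4:15


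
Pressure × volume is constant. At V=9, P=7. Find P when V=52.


Inverse proportion: x × y = constant
k = 9 × 7 = 63
y₂ = k / 52 = 63 / 52
= 1.21

1.21


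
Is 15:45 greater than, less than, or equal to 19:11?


15/45 = 0.3333
19/11 = 1.7273
0.3333 < 1.7273, so 15:45 is less
= less than

less than


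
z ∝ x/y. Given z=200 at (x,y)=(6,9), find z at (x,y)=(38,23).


z = k·x/y
Solve for k using the known point: k = z·y/x = 200×9/6 = 1800/6 = 300.0000
Now evaluate at x=38, y=23:
z = k × 38 / 23 = (1800 × 38) / (6 × 23) = 68400/138
≈ 495.6522

495.6522


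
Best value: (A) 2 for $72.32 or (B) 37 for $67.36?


Deal A: $72.32/2 = $36.1600/unit
Deal B: $67.36/37 = $1.8205/unit
B is cheaper per unit
= Deal B

Deal B


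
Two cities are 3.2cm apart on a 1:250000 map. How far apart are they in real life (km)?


Real distance = map distance × scale
= 3.2cm × 250000
= 800000 cm = 8000.0 m
= 8.000 km

8.000 km


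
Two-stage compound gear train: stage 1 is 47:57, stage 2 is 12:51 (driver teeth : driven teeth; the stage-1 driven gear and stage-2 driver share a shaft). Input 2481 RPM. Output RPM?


Stage 1: RPM_B = RPM_A × t_A/t_B = 2481 × 47/57 = 116607/57 ≈ 2045.74
B and C share a shaft → RPM_C = RPM_B
Stage 2: RPM_D = RPM_C × t_C/t_D = RPM_A × (t_A×t_C)/(t_B×t_D)
Overall ratio = (47×12)/(57×51) = 564/2907
RPM_D = 2481 × 564/2907 = 1399284/2907
≈ 481.35 RPM

481.35 RPM


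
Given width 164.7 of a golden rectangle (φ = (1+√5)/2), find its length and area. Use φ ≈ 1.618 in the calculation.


φ = (1 + √5) / 2 ≈ 1.618
Length = width × φ = 164.7 × 1.618 = 266.4846
≈ 266.48
Area = width × length = 164.7 × 266.4846 = 43890.01362 ≈ 43890.01
= Length: 266.48, Area: 43890.01

Length: 266.48, Area: 43890.01


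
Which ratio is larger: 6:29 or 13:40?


6/29 = 0.2069
13/40 = 0.3250
0.2069 < 0.3250, so 6:29 is less
= 13:40

13:40


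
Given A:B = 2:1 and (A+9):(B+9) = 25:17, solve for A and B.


Let A = 2k, B = 1k.
(2k + 9) / (1k + 9) = 25/17
Cross-multiply: 17(2k + 9) = 25(1k + 9)
34k + 153 = 25k + 225
34k - 25k = 225 - 153
9k = 72
k = 72/9 = 8
A = 2×8 = 16, B = 1×8 = 8
= A = 16, B = 8

A = 16, B = 8


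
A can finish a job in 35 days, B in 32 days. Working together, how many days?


Rate of A = 1/35 per day
Rate of B = 1/32 per day
Combined rate = 1/35 + 1/32 = 67/1120 ≈ 0.0598 per day
Days = 1 / combined rate = 1120/67
≈ 16.72 days

16.72 days


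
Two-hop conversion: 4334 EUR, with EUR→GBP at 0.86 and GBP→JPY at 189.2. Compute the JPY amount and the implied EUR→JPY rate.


Step 1: 4334 EUR × 0.86 = 3727.24 GBP
Step 2: 3727.24 GBP × 189.2 = 705193.81 JPY
Implied rate EUR→JPY = 0.86 × 189.2 = 162.7120
= 705193.81 JPY; implied rate 162.7120 JPY/EUR

705193.81 JPY; implied rate 162.7120 JPY/EUR


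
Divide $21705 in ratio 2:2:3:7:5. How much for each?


Total parts = 2 + 2 + 3 + 7 + 5 = 19
Part 1: 21705 × 2/19 = 2284.74
Part 2: 21705 × 2/19 = 2284.74
Part 3: 21705 × 3/19 = 3427.11
Part 4: 21705 × 7/19 = 7996.58
Part 5: 21705 × 5/19 = 5711.84
= Part 1: $2284.74, Part 2: $2284.74, Part 3: $3427.11, Part 4: $7996.58, Part 5: $5711.84

Part 1: $2284.74, Part 2: $2284.74, Part 3: $3427.11, Part 4: $7996.58, Part 5: $5711.84


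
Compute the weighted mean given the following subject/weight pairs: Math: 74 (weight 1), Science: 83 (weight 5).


Numerator = 74×1 + 83×5
= 74 + 415
= 489
Total weight = 6
Weighted avg = 489/6
= 81.50

81.50


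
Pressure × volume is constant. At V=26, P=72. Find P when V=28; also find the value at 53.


Inverse proportion: x × y = constant
k = 26 × 72 = 1872
At x=28: k/28 = 66.86
At x=53: k/53 = 35.32
= 66.86 and 35.32

66.86 and 35.32


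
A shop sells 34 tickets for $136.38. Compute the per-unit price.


Unit rate = total / quantity
= 136.38 / 34
= $4.01 per unit

$4.01 per unit


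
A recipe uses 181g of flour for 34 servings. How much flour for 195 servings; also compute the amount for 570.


Direct proportion: y/x = constant
k = 181/34 ≈ 5.3235
y at x=195: k × 195 = 181 × 195 / 34 = 35295/34 ≈ 1038.09
y at x=570: k × 570 = 181 × 570 / 34 = 103170/34 ≈ 3034.41
= 1038.09 and 3034.41

1038.09 and 3034.41


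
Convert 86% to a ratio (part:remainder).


86% means 86 parts out of 100; remainder = 14
Part : remainder = 86:14
GCD = 2
= 43:7

43:7


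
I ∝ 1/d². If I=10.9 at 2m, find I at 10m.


I₁d₁² = I₂d₂²
I₂ = I₁ × (d₁/d₂)²
= 10.9 × (2/10)²
= 10.9 × 4/100
= 43.6/100
= 0.4360

0.4360


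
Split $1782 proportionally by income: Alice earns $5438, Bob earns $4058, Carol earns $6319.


Total income = 5438 + 4058 + 6319 = $15815
Alice: $1782 × 5438/15815 = $612.74
Bob: $1782 × 4058/15815 = $457.25
Carol: $1782 × 6319/15815 = $712.01
= Alice: $612.74, Bob: $457.25, Carol: $712.01

Alice: $612.74, Bob: $457.25, Carol: $712.01


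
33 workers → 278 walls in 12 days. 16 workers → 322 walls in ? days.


Days ∝ work / workers, so d₂ = d₁ × (m₁/m₂) × (w₂/w₁)
Workers factor (inverse): 33/16 = 2.0625
Work factor (direct): 322/278 ≈ 1.1583
d₂ = 12 × 33/16 × 322/278 = (12 × 33 × 322) / (16 × 278) = 127512/4448
≈ 28.67 days

28.67 days


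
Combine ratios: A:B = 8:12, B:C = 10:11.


Match B: multiply A:B by 10 → 80:120
Multiply B:C by 12 → 120:132
Combined: 80:120:132
GCD = 4
= 20:30:33

20:30:33


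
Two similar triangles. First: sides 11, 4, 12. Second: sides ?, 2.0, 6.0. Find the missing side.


Scale factor = 2.0/4 = 0.5
Missing side = 11 × 0.5
= 5.5

5.5


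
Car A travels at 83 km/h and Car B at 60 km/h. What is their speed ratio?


Ratio = 83:60
GCD = 1
Simplified = 83:60
Time ratio (same distance) = 60:83
Speed ratio = 83:60

83:60


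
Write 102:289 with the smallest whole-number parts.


GCD(102, 289) = 17
102/17 : 289/17
= 6:17

6:17


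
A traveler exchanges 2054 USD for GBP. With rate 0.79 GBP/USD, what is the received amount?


Amount × rate = 2054 × 0.79
= 1622.66 GBP

1622.66 GBP


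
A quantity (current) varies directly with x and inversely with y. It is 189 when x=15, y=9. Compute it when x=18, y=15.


z = k·x/y
Solve for k using the known point: k = z·y/x = 189×9/15 = 1701/15 = 113.4000
Now evaluate at x=18, y=15:
z = k × 18 / 15 = (1701 × 18) / (15 × 15) = 30618/225
= 136.0800

136.0800


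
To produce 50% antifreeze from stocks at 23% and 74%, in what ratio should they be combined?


Let x parts of 23% mix with y parts of 74%.
23x + 74y = 50(x + y)
23x + 74y = 50x + 50y
x(23 - 50) = y(50 - 74)
x/y = (74 - 50)/(50 - 23) = 24/27
Simplify: 8:9
= 8:9

8:9


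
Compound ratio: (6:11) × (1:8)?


Compound ratio = (6×1) : (11×8)
= 6:88
GCD = 2
= 3:44

3:44


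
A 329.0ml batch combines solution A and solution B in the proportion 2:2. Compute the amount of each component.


Total parts = 2 + 2 = 4
solution A: 329.0 × 2/4 = 164.5ml
solution B: 329.0 × 2/4 = 164.5ml
= 164.5ml and 164.5ml

164.5ml and 164.5ml


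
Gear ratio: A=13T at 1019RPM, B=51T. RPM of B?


Gear ratio = 13:51 = 13:51
RPM_B = RPM_A × (teeth_A / teeth_B)
= 1019 × (13/51)
= 259.7 RPM

259.7 RPM


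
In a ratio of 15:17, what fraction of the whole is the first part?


Total parts = 15 + 17 = 32
First part: 15/32 = 15/32
= 15/32

15/32


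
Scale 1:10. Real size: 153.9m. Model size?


Model size = real / scale
= 153.9 / 10
= 15.3900 m

15.3900 m


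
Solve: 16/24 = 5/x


Cross multiply: 16 × x = 24 × 5
16x = 120
x = 120 / 16
= 7.50

7.50


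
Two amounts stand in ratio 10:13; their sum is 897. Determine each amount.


Let A = 10k, B = 13k.
10k + 13k = 897
23k = 897 → k = 897/23 = 39
A = 10×39 = 390, B = 13×39 = 507
= A = 390, B = 507

A = 390, B = 507


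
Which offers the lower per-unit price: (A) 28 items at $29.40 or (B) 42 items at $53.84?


Deal A: $29.40/28 = $1.0500/unit
Deal B: $53.84/42 = $1.2819/unit
A is cheaper per unit
= Deal A

Deal A


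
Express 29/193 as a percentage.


Percentage = (part / whole) × 100
= (29 / 193) × 100
≈ 15.03%

15.03%


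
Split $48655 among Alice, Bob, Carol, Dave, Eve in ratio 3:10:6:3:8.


Total parts = 3 + 10 + 6 + 3 + 8 = 30
Alice: 48655 × 3/30 = 4865.50
Bob: 48655 × 10/30 = 16218.33
Carol: 48655 × 6/30 = 9731.00
Dave: 48655 × 3/30 = 4865.50
Eve: 48655 × 8/30 = 12974.67
= Alice: $4865.50, Bob: $16218.33, Carol: $9731.00, Dave: $4865.50, Eve: $12974.67

Alice: $4865.50, Bob: $16218.33, Carol: $9731.00, Dave: $4865.50, Eve: $12974.67


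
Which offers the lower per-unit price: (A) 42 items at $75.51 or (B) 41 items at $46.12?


Deal A: $75.51/42 = $1.7979/unit
Deal B: $46.12/41 = $1.1249/unit
B is cheaper per unit
= Deal B

Deal B


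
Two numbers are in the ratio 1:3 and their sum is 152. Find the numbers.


Let A = 1k, B = 3k.
1k + 3k = 152
4k = 152 → k = 152/4 = 38
A = 1×38 = 38, B = 3×38 = 114
= A = 38, B = 114

A = 38, B = 114


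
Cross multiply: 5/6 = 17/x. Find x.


Cross multiply: 5 × x = 6 × 17
5x = 102
x = 102 / 5
= 20.40

20.40


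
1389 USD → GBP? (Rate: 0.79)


Amount × rate = 1389 × 0.79
= 1097.31 GBP

1097.31 GBP


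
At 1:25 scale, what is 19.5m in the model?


Model size = real / scale
= 19.5 / 25
= 0.7800 m

0.7800 m


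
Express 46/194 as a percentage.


Percentage = (part / whole) × 100
= (46 / 194) × 100
≈ 23.71%

23.71%


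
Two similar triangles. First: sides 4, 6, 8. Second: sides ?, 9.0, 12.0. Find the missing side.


Scale factor = 9.0/6 = 1.5
Missing side = 4 × 1.5
= 6.0

6.0


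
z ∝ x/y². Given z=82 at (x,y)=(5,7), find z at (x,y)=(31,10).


z = k·x/y²
Solve for k using the known point: k = z·y²/x = 82×49/5 = 4018/5 = 803.6000
Now evaluate at x=31, y=10:
z = k × 31 / 100 = (4018 × 31) / (5 × 100) = 124558/500
= 249.1160

249.1160


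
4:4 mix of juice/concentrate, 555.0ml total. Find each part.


Total parts = 4 + 4 = 8
juice: 555.0 × 4/8 = 277.5ml
concentrate: 555.0 × 4/8 = 277.5ml
= 277.5ml and 277.5ml

277.5ml and 277.5ml


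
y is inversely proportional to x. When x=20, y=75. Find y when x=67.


Inverse proportion: x × y = constant
k = 20 × 75 = 1500
y₂ = k / 67 = 1500 / 67
= 22.39

22.39


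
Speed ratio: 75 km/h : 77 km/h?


Ratio = 75:77
GCD = 1
Simplified = 75:77
Time ratio (same distance) = 77:75
Speed ratio = 75:77

75:77


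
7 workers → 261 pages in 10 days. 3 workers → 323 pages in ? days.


Days ∝ work / workers, so d₂ = d₁ × (m₁/m₂) × (w₂/w₁)
Workers factor (inverse): 7/3 ≈ 2.3333
Work factor (direct): 323/261 ≈ 1.2375
d₂ = 10 × 7/3 × 323/261 = (10 × 7 × 323) / (3 × 261) = 22610/783
≈ 28.88 days

28.88 days


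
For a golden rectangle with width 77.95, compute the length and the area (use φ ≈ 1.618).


φ = (1 + √5) / 2 ≈ 1.618
Length = width × φ = 77.95 × 1.618 = 126.1231
≈ 126.12
Area = width × length = 77.95 × 126.1231 = 9831.295645 ≈ 9831.30
= Length: 126.12, Area: 9831.30

Length: 126.12, Area: 9831.30


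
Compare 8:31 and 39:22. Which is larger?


8/31 = 0.2581
39/22 = 1.7727
0.2581 < 1.7727, so 8:31 is less
= 39:22

39:22


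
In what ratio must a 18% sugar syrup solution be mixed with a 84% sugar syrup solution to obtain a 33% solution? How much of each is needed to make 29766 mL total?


Let x parts of 18% mix with y parts of 84%.
18x + 84y = 33(x + y)
18x + 84y = 33x + 33y
x(18 - 33) = y(33 - 84)
x/y = (84 - 33)/(33 - 18) = 51/15
Simplify: 17:5
Total parts = 22; one part = 29766/22 = 1353.00 mL
18% solution: 17×1353.00 = 23001.00 mL
84% solution: 5×1353.00 = 6765.00 mL
= ratio 17:5; 23001.00 mL and 6765.00 mL

ratio 17:5; 23001.00 mL and 6765.00 mL


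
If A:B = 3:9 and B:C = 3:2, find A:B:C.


Match B: multiply A:B by 3 → 9:27
Multiply B:C by 9 → 27:18
Combined: 9:27:18
GCD = 9
= 1:3:2

1:3:2


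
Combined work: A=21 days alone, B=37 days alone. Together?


Rate of A = 1/21 per day
Rate of B = 1/37 per day
Combined rate = 1/21 + 1/37 = 58/777 ≈ 0.0746 per day
Days = 1 / combined rate = 777/58
≈ 13.40 days

13.40 days


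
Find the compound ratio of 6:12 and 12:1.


Compound ratio = (6×12) : (12×1)
= 72:12
GCD = 12
= 6:1

6:1


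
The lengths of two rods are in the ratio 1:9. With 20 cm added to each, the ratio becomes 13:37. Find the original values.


Let A = 1k, B = 9k.
(1k + 20) / (9k + 20) = 13/37
Cross-multiply: 37(1k + 20) = 13(9k + 20)
37k + 740 = 117k + 260
37k - 117k = 260 - 740
-80k = -480
k = -480/-80 = 6
A = 1×6 = 6, B = 9×6 = 54
= A = 6, B = 54

A = 6, B = 54


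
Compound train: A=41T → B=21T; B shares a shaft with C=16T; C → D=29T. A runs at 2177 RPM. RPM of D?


Stage 1: RPM_B = RPM_A × t_A/t_B = 2177 × 41/21 = 89257/21 ≈ 4250.33
B and C share a shaft → RPM_C = RPM_B
Stage 2: RPM_D = RPM_C × t_C/t_D = RPM_A × (t_A×t_C)/(t_B×t_D)
Overall ratio = (41×16)/(21×29) = 656/609
RPM_D = 2177 × 656/609 = 1428112/609
≈ 2345.01 RPM

2345.01 RPM


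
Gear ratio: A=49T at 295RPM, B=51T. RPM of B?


Gear ratio = 49:51 = 49:51
RPM_B = RPM_A × (teeth_A / teeth_B)
= 295 × (49/51)
= 283.4 RPM

283.4 RPM


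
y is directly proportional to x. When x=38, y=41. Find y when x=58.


Direct proportion: y/x = constant
k = 41/38 ≈ 1.0789
y₂ = k × 58 = 41 × 58 / 38 = 2378/38
≈ 62.58

62.58


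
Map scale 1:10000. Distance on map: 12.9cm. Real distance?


Real distance = map distance × scale
= 12.9cm × 10000
= 129000 cm = 1290.0 m
= 1.290 km

1.290 km


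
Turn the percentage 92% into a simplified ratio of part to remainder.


92% means 92 parts out of 100; remainder = 8
Part : remainder = 92:8
GCD = 4
= 23:2

23:2


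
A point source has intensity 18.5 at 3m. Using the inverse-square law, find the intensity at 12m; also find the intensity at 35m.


I₁d₁² = I₂d₂²
I at 12m = 18.5 × (3/12)² = 18.5 × 9/144 = 166.5/144 ≈ 1.1563
I at 35m = 18.5 × (3/35)² = 18.5 × 9/1225 = 166.5/1225 ≈ 0.1359
= 1.1563 and 0.1359

1.1563 and 0.1359


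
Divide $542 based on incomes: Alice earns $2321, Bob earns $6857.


Total income = 2321 + 6857 = $9178
Alice: $542 × 2321/9178 = $137.06
Bob: $542 × 6857/9178 = $404.94
= Alice: $137.06, Bob: $404.94

Alice: $137.06, Bob: $404.94


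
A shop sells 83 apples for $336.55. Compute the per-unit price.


Unit rate = total / quantity
= 336.55 / 83
= $4.05 per unit

$4.05 per unit


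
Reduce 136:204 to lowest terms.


GCD(136, 204) = 68
136/68 : 204/68
= 2:3

2:3


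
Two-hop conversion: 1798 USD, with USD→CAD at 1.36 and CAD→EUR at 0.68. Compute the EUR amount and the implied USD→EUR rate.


Step 1: 1798 USD × 1.36 = 2445.28 CAD
Step 2: 2445.28 CAD × 0.68 = 1662.79 EUR
Implied rate USD→EUR = 1.36 × 0.68 = 0.9248
= 1662.79 EUR; implied rate 0.9248 EUR/USD

1662.79 EUR; implied rate 0.9248 EUR/USD


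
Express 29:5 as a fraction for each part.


Total parts = 29 + 5 = 34
First part: 29/34 = 29/34
Second part: 5/34 = 5/34
= 29/34 and 5/34

29/34 and 5/34


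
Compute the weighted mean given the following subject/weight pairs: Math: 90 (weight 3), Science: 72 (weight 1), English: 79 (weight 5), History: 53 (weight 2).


Numerator = 90×3 + 72×1 + 79×5 + 53×2
= 270 + 72 + 395 + 106
= 843
Total weight = 11
Weighted avg = 843/11
= 76.64

76.64


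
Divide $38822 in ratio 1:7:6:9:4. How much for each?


Total parts = 1 + 7 + 6 + 9 + 4 = 27
Part 1: 38822 × 1/27 = 1437.85
Part 2: 38822 × 7/27 = 10064.96
Part 3: 38822 × 6/27 = 8627.11
Part 4: 38822 × 9/27 = 12940.67
Part 5: 38822 × 4/27 = 5751.41
= Part 1: $1437.85, Part 2: $10064.96, Part 3: $8627.11, Part 4: $12940.67, Part 5: $5751.41

Part 1: $1437.85, Part 2: $10064.96, Part 3: $8627.11, Part 4: $12940.67, Part 5: $5751.41


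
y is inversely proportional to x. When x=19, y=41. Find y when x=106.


Inverse proportion: x × y = constant
k = 19 × 41 = 779
y₂ = k / 106 = 779 / 106
= 7.35

7.35


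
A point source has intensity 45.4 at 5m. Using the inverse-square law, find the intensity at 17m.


I₁d₁² = I₂d₂²
I₂ = I₁ × (d₁/d₂)²
= 45.4 × (5/17)²
= 45.4 × 25/289
= 1135/289
≈ 3.9273

3.9273


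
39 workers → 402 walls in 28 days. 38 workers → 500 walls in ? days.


Days ∝ work / workers, so d₂ = d₁ × (m₁/m₂) × (w₂/w₁)
Workers factor (inverse): 39/38 ≈ 1.0263
Work factor (direct): 500/402 ≈ 1.2438
d₂ = 28 × 39/38 × 500/402 = (28 × 39 × 500) / (38 × 402) = 546000/15276
≈ 35.74 days

35.74 days


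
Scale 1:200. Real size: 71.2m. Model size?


Model size = real / scale
= 71.2 / 200
= 0.3560 m

0.3560 m


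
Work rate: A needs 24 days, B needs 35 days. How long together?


Rate of A = 1/24 per day
Rate of B = 1/35 per day
Combined rate = 1/24 + 1/35 = 59/840 ≈ 0.0702 per day
Days = 1 / combined rate = 840/59
≈ 14.24 days

14.24 days


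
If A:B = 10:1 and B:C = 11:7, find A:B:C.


Match B: multiply A:B by 11 → 110:11
Multiply B:C by 1 → 11:7
Combined: 110:11:7
GCD = 1
= 110:11:7

110:11:7


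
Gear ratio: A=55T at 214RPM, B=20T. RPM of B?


Gear ratio = 55:20 = 11:4
RPM_B = RPM_A × (teeth_A / teeth_B)
= 214 × (55/20)
= 588.5 RPM

588.5 RPM


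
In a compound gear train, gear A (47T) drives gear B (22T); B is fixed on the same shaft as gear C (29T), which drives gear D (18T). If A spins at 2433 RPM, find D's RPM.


Stage 1: RPM_B = RPM_A × t_A/t_B = 2433 × 47/22 = 114351/22 ≈ 5197.77
B and C share a shaft → RPM_C = RPM_B
Stage 2: RPM_D = RPM_C × t_C/t_D = RPM_A × (t_A×t_C)/(t_B×t_D)
Overall ratio = (47×29)/(22×18) = 1363/396
RPM_D = 2433 × 1363/396 = 3316179/396
≈ 8374.19 RPM

8374.19 RPM


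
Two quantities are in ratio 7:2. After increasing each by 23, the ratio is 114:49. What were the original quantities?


Let A = 7k, B = 2k.
(7k + 23) / (2k + 23) = 114/49
Cross-multiply: 49(7k + 23) = 114(2k + 23)
343k + 1127 = 228k + 2622
343k - 228k = 2622 - 1127
115k = 1495
k = 1495/115 = 13
A = 7×13 = 91, B = 2×13 = 26
= A = 91, B = 26

A = 91, B = 26


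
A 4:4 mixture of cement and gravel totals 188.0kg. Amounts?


Total parts = 4 + 4 = 8
cement: 188.0 × 4/8 = 94.0kg
gravel: 188.0 × 4/8 = 94.0kg
= 94.0kg and 94.0kg

94.0kg and 94.0kg


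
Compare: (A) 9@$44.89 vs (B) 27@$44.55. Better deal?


Deal A: $44.89/9 = $4.9878/unit
Deal B: $44.55/27 = $1.6500/unit
B is cheaper per unit
= Deal B

Deal B


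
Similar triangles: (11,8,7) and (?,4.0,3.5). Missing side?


Scale factor = 4.0/8 = 0.5
Missing side = 11 × 0.5
= 5.5

5.5


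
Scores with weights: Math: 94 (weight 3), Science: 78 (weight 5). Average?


Numerator = 94×3 + 78×5
= 282 + 390
= 672
Total weight = 8
Weighted avg = 672/8
= 84.00

84.00


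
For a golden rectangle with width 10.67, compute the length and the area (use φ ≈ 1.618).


φ = (1 + √5) / 2 ≈ 1.618
Length = width × φ = 10.67 × 1.618 = 17.26406
≈ 17.26
Area = width × length = 10.67 × 17.26406 = 184.2075202 ≈ 184.21
= Length: 17.26, Area: 184.21

Length: 17.26, Area: 184.21


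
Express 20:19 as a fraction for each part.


Total parts = 20 + 19 = 39
First part: 20/39 = 20/39
Second part: 19/39 = 19/39
= 20/39 and 19/39

20/39 and 19/39


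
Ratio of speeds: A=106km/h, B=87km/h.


Ratio = 106:87
GCD = 1
Simplified = 106:87
Time ratio (same distance) = 87:106
Speed ratio = 106:87

106:87


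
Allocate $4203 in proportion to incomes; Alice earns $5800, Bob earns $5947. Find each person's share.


Total income = 5800 + 5947 = $11747
Alice: $4203 × 5800/11747 = $2075.20
Bob: $4203 × 5947/11747 = $2127.80
= Alice: $2075.20, Bob: $2127.80

Alice: $2075.20, Bob: $2127.80


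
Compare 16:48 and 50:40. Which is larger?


16/48 = 0.3333
50/40 = 1.2500
0.3333 < 1.2500, so 16:48 is less
= 50:40

50:40


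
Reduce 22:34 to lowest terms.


GCD(22, 34) = 2
22/2 : 34/2
= 11:17

11:17


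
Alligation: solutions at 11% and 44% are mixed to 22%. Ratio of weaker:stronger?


Let x parts of 11% mix with y parts of 44%.
11x + 44y = 22(x + y)
11x + 44y = 22x + 22y
x(11 - 22) = y(22 - 44)
x/y = (44 - 22)/(22 - 11) = 22/11
Simplify: 2:1
= 2:1

2:1


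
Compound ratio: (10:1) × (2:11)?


Compound ratio = (10×2) : (1×11)
= 20:11
GCD = 1
= 20:11

20:11


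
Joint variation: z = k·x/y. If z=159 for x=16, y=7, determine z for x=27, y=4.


z = k·x/y
Solve for k using the known point: k = z·y/x = 159×7/16 = 1113/16 = 69.5625
Now evaluate at x=27, y=4:
z = k × 27 / 4 = (1113 × 27) / (16 × 4) = 30051/64
≈ 469.5469

469.5469


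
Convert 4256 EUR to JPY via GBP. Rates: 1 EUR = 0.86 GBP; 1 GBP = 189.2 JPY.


Step 1: 4256 EUR × 0.86 = 3660.16 GBP
Step 2: 3660.16 GBP × 189.2 = 692502.27 JPY
Implied rate EUR→JPY = 0.86 × 189.2 = 162.7120
= 692502.27 JPY

692502.27 JPY


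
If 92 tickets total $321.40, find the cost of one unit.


Unit rate = total / quantity
= 321.40 / 92
= $3.49 per unit

$3.49 per unit


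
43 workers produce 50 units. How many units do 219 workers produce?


Direct proportion: y/x = constant
k = 50/43 ≈ 1.1628
y₂ = k × 219 = 50 × 219 / 43 = 10950/43
≈ 254.65

254.65


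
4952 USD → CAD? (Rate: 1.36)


Amount × rate = 4952 × 1.36
= 6734.72 CAD

6734.72 CAD


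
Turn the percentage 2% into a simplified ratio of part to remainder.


2% means 2 parts out of 100; remainder = 98
Part : remainder = 2:98
GCD = 2
= 1:49

1:49


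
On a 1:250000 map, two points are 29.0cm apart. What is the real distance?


Real distance = map distance × scale
= 29.0cm × 250000
= 7250000 cm = 72500.0 m
= 72.500 km

72.500 km


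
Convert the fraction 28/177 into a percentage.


Percentage = (part / whole) × 100
= (28 / 177) × 100
≈ 15.82%

15.82%


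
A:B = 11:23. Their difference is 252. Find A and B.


Let A = 11k, B = 23k.
23k - 11k = 252
12k = 252 → k = 252/12 = 21
A = 11×21 = 231, B = 23×21 = 483
= A = 231, B = 483

A = 231, B = 483


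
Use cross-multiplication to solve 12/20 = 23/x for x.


Cross multiply: 12 × x = 20 × 23
12x = 460
x = 460 / 12
= 38.33

38.33


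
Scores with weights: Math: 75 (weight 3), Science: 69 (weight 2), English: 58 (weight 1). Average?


Numerator = 75×3 + 69×2 + 58×1
= 225 + 138 + 58
= 421
Total weight = 6
Weighted avg = 421/6
= 70.17

70.17


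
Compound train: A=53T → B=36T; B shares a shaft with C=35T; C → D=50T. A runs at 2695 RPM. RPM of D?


Stage 1: RPM_B = RPM_A × t_A/t_B = 2695 × 53/36 = 142835/36 ≈ 3967.64
B and C share a shaft → RPM_C = RPM_B
Stage 2: RPM_D = RPM_C × t_C/t_D = RPM_A × (t_A×t_C)/(t_B×t_D)
Overall ratio = (53×35)/(36×50) = 1855/1800
RPM_D = 2695 × 1855/1800 = 4999225/1800
≈ 2777.35 RPM

2777.35 RPM


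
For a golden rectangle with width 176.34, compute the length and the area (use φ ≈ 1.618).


φ = (1 + √5) / 2 ≈ 1.618
Length = width × φ = 176.34 × 1.618 = 285.31812
≈ 285.32
Area = width × length = 176.34 × 285.31812 = 50312.9972808 ≈ 50313.00
= Length: 285.32, Area: 50313.00

Length: 285.32, Area: 50313.00


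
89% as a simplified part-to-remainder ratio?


89% means 89 parts out of 100; remainder = 11
Part : remainder = 89:11
GCD = 1
= 89:11

89:11


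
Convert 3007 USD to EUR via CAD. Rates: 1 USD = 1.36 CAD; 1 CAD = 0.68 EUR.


Step 1: 3007 USD × 1.36 = 4089.52 CAD
Step 2: 4089.52 CAD × 0.68 = 2780.87 EUR
Implied rate USD→EUR = 1.36 × 0.68 = 0.9248
= 2780.87 EUR

2780.87 EUR


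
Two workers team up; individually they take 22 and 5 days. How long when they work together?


Rate of A = 1/22 per day
Rate of B = 1/5 per day
Combined rate = 1/22 + 1/5 = 27/110 ≈ 0.2455 per day
Days = 1 / combined rate = 110/27
≈ 4.07 days

4.07 days


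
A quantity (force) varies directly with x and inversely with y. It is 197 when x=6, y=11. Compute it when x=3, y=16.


z = k·x/y
Solve for k using the known point: k = z·y/x = 197×11/6 = 2167/6 ≈ 361.1667
Now evaluate at x=3, y=16:
z = k × 3 / 16 = (2167 × 3) / (6 × 16) = 6501/96
≈ 67.7188

67.7188


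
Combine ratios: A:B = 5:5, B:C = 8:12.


Match B: multiply A:B by 8 → 40:40
Multiply B:C by 5 → 40:60
Combined: 40:40:60
GCD = 20
= 2:2:3

2:2:3


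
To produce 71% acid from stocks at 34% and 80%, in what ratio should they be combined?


Let x parts of 34% mix with y parts of 80%.
34x + 80y = 71(x + y)
34x + 80y = 71x + 71y
x(34 - 71) = y(71 - 80)
x/y = (80 - 71)/(71 - 34) = 9/37
Simplify: 9:37
= 9:37

9:37


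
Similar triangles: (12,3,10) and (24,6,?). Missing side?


Scale factor = 24/12 = 2
Missing side = 10 × 2
= 20.0

20.0


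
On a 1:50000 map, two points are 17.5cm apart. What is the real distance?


Real distance = map distance × scale
= 17.5cm × 50000
= 875000 cm = 8750.0 m
= 8.750 km

8.750 km


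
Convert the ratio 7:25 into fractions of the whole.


Total parts = 7 + 25 = 32
First part: 7/32 = 7/32
Second part: 25/32 = 25/32
= 7/32 and 25/32

7/32 and 25/32


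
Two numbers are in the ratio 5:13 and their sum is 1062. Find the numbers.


Let A = 5k, B = 13k.
5k + 13k = 1062
18k = 1062 → k = 1062/18 = 59
A = 5×59 = 295, B = 13×59 = 767
= A = 295, B = 767

A = 295, B = 767


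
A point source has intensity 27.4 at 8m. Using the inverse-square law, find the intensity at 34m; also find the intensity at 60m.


I₁d₁² = I₂d₂²
I at 34m = 27.4 × (8/34)² = 27.4 × 64/1156 = 1753.6/1156 ≈ 1.5170
I at 60m = 27.4 × (8/60)² = 27.4 × 64/3600 = 1753.6/3600 ≈ 0.4871
= 1.5170 and 0.4871

1.5170 and 0.4871


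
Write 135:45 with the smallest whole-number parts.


GCD(135, 45) = 45
135/45 : 45/45
= 3:1

3:1


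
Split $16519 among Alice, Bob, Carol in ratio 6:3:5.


Total parts = 6 + 3 + 5 = 14
Alice: 16519 × 6/14 = 7079.57
Bob: 16519 × 3/14 = 3539.79
Carol: 16519 × 5/14 = 5899.64
= Alice: $7079.57, Bob: $3539.79, Carol: $5899.64

Alice: $7079.57, Bob: $3539.79, Carol: $5899.64


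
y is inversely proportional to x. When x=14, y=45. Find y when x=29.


Inverse proportion: x × y = constant
k = 14 × 45 = 630
y₂ = k / 29 = 630 / 29
= 21.72

21.72


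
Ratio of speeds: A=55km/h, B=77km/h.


Ratio = 55:77
GCD = 11
Simplified = 5:7
Time ratio (same distance) = 7:5
Speed ratio = 5:7

5:7


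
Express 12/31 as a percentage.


Percentage = (part / whole) × 100
= (12 / 31) × 100
≈ 38.71%

38.71%


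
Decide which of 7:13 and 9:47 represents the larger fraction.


7/13 = 0.5385
9/47 = 0.1915
0.5385 > 0.1915, so 7:13 is greater
= 7:13

7:13


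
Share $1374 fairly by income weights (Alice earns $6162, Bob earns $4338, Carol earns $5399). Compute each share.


Total income = 6162 + 4338 + 5399 = $15899
Alice: $1374 × 6162/15899 = $532.52
Bob: $1374 × 4338/15899 = $374.89
Carol: $1374 × 5399/15899 = $466.58
= Alice: $532.52, Bob: $374.89, Carol: $466.58

Alice: $532.52, Bob: $374.89, Carol: $466.58


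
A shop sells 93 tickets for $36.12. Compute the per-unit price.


Unit rate = total / quantity
= 36.12 / 93
= $0.39 per unit

$0.39 per unit


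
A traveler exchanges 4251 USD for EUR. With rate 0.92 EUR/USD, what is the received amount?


Amount × rate = 4251 × 0.92
= 3910.92 EUR

3910.92 EUR


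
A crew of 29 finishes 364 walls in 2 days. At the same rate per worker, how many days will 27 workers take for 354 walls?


Days ∝ work / workers, so d₂ = d₁ × (m₁/m₂) × (w₂/w₁)
Workers factor (inverse): 29/27 ≈ 1.0741
Work factor (direct): 354/364 ≈ 0.9725
d₂ = 2 × 29/27 × 354/364 = (2 × 29 × 354) / (27 × 364) = 20532/9828
≈ 2.09 days

2.09 days


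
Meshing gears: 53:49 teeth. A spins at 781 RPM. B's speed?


Gear ratio = 53:49 = 53:49
RPM_B = RPM_A × (teeth_A / teeth_B)
= 781 × (53/49)
= 844.8 RPM

844.8 RPM


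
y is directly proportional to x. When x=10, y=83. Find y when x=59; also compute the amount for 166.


Direct proportion: y/x = constant
k = 83/10 = 8.3000
y at x=59: k × 59 = 83 × 59 / 10 = 4897/10 = 489.70
y at x=166: k × 166 = 83 × 166 / 10 = 13778/10 = 1377.80
= 489.70 and 1377.80

489.70 and 1377.80


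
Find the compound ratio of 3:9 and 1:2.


Compound ratio = (3×1) : (9×2)
= 3:18
GCD = 3
= 1:6

1:6


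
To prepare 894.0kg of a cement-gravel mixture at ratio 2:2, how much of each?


Total parts = 2 + 2 = 4
cement: 894.0 × 2/4 = 447.0kg
gravel: 894.0 × 2/4 = 447.0kg
= 447.0kg and 447.0kg

447.0kg and 447.0kg


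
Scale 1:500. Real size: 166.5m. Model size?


Model size = real / scale
= 166.5 / 500
= 0.3330 m

0.3330 m


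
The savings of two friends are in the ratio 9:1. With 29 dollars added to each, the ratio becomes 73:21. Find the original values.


Let A = 9k, B = 1k.
(9k + 29) / (1k + 29) = 73/21
Cross-multiply: 21(9k + 29) = 73(1k + 29)
189k + 609 = 73k + 2117
189k - 73k = 2117 - 609
116k = 1508
k = 1508/116 = 13
A = 9×13 = 117, B = 1×13 = 13
= A = 117, B = 13

A = 117, B = 13


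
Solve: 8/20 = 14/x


Cross multiply: 8 × x = 20 × 14
8x = 280
x = 280 / 8
= 35.00

35.00


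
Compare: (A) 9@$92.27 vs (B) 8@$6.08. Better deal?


Deal A: $92.27/9 = $10.2522/unit
Deal B: $6.08/8 = $0.7600/unit
B is cheaper per unit
= Deal B

Deal B


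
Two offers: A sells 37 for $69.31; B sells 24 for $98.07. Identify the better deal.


Deal A: $69.31/37 = $1.8732/unit
Deal B: $98.07/24 = $4.0863/unit
A is cheaper per unit
= Deal A

Deal A


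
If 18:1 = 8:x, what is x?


Cross multiply: 18 × x = 1 × 8
18x = 8
x = 8 / 18
= 0.44

0.44


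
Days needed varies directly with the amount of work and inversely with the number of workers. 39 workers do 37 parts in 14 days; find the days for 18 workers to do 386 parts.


Days ∝ work / workers, so d₂ = d₁ × (m₁/m₂) × (w₂/w₁)
Workers factor (inverse): 39/18 ≈ 2.1667
Work factor (direct): 386/37 ≈ 10.4324
d₂ = 14 × 39/18 × 386/37 = (14 × 39 × 386) / (18 × 37) = 210756/666
≈ 316.45 days

316.45 days


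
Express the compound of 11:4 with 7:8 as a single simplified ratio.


Compound ratio = (11×7) : (4×8)
= 77:32
GCD = 1
= 77:32

77:32


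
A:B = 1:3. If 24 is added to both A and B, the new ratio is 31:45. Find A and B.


Let A = 1k, B = 3k.
(1k + 24) / (3k + 24) = 31/45
Cross-multiply: 45(1k + 24) = 31(3k + 24)
45k + 1080 = 93k + 744
45k - 93k = 744 - 1080
-48k = -336
k = -336/-48 = 7
A = 1×7 = 7, B = 3×7 = 21
= A = 7, B = 21

A = 7, B = 21


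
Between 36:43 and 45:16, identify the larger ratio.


36/43 = 0.8372
45/16 = 2.8125
0.8372 < 2.8125, so 36:43 is less
= 45:16

45:16


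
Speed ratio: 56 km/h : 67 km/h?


Ratio = 56:67
GCD = 1
Simplified = 56:67
Time ratio (same distance) = 67:56
Speed ratio = 56:67

56:67


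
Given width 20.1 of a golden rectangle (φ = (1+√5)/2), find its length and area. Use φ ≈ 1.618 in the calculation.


φ = (1 + √5) / 2 ≈ 1.618
Length = width × φ = 20.1 × 1.618 = 32.5218
≈ 32.52
Area = width × length = 20.1 × 32.5218 = 653.68818 ≈ 653.69
= Length: 32.52, Area: 653.69

Length: 32.52, Area: 653.69


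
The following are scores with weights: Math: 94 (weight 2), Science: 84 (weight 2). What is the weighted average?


Numerator = 94×2 + 84×2
= 188 + 168
= 356
Total weight = 4
Weighted avg = 356/4
= 89.00

89.00


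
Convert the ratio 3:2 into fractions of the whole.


Total parts = 3 + 2 = 5
First part: 3/5 = 3/5
Second part: 2/5 = 2/5
= 3/5 and 2/5

3/5 and 2/5


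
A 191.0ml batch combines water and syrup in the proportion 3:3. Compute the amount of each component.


Total parts = 3 + 3 = 6
water: 191.0 × 3/6 = 95.5ml
syrup: 191.0 × 3/6 = 95.5ml
= 95.5ml and 95.5ml

95.5ml and 95.5ml


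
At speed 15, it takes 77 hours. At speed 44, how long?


Inverse proportion: x × y = constant
k = 15 × 77 = 1155
y₂ = k / 44 = 1155 / 44
= 26.25

26.25


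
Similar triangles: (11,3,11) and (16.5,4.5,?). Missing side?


Scale factor = 16.5/11 = 1.5
Missing side = 11 × 1.5
= 16.5

16.5


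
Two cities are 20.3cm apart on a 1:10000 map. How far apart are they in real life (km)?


Real distance = map distance × scale
= 20.3cm × 10000
= 203000 cm = 2030.0 m
= 2.030 km

2.030 km


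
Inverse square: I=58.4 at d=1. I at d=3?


I₁d₁² = I₂d₂²
I₂ = I₁ × (d₁/d₂)²
= 58.4 × (1/3)²
= 58.4 × 1/9
= 58.4/9
≈ 6.4889

6.4889


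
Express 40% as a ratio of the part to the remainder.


40% means 40 parts out of 100; remainder = 60
Part : remainder = 40:60
GCD = 20
= 2:3

2:3


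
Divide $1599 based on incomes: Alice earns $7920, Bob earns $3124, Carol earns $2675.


Total income = 7920 + 3124 + 2675 = $13719
Alice: $1599 × 7920/13719 = $923.11
Bob: $1599 × 3124/13719 = $364.11
Carol: $1599 × 2675/13719 = $311.78
= Alice: $923.11, Bob: $364.11, Carol: $311.78

Alice: $923.11, Bob: $364.11, Carol: $311.78


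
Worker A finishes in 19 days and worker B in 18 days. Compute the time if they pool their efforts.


Rate of A = 1/19 per day
Rate of B = 1/18 per day
Combined rate = 1/19 + 1/18 = 37/342 ≈ 0.1082 per day
Days = 1 / combined rate = 342/37
≈ 9.24 days

9.24 days


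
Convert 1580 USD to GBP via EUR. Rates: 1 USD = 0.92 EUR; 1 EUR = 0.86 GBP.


Step 1: 1580 USD × 0.92 = 1453.60 EUR
Step 2: 1453.60 EUR × 0.86 = 1250.10 GBP
Implied rate USD→GBP = 0.92 × 0.86 = 0.7912
= 1250.10 GBP

1250.10 GBP


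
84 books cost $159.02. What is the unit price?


Unit rate = total / quantity
= 159.02 / 84
= $1.89 per unit

$1.89 per unit


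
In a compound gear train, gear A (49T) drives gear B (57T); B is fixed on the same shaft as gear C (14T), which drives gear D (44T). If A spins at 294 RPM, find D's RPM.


Stage 1: RPM_B = RPM_A × t_A/t_B = 294 × 49/57 = 14406/57 ≈ 252.74
B and C share a shaft → RPM_C = RPM_B
Stage 2: RPM_D = RPM_C × t_C/t_D = RPM_A × (t_A×t_C)/(t_B×t_D)
Overall ratio = (49×14)/(57×44) = 686/2508
RPM_D = 294 × 686/2508 = 201684/2508
≈ 80.42 RPM

80.42 RPM


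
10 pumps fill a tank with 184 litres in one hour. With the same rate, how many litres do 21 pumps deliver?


Direct proportion: y/x = constant
k = 184/10 = 18.4000
y₂ = k × 21 = 184 × 21 / 10 = 3864/10
= 386.40

386.40


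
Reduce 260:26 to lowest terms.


GCD(260, 26) = 26
260/26 : 26/26
= 10:1

10:1


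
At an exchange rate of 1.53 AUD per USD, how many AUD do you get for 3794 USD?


Amount × rate = 3794 × 1.53
= 5804.82 AUD

5804.82 AUD


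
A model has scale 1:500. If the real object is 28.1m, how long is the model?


Model size = real / scale
= 28.1 / 500
= 0.0562 m

0.0562 m


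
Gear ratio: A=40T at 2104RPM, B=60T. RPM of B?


Gear ratio = 40:60 = 2:3
RPM_B = RPM_A × (teeth_A / teeth_B)
= 2104 × (40/60)
= 1402.7 RPM

1402.7 RPM


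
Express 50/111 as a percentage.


Percentage = (part / whole) × 100
= (50 / 111) × 100
≈ 45.05%

45.05%


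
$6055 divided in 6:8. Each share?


Total parts = 6 + 8 = 14
Part 1: 6055 × 6/14 = 2595.00
Part 2: 6055 × 8/14 = 3460.00
= Part 1: $2595.00, Part 2: $3460.00

Part 1: $2595.00, Part 2: $3460.00


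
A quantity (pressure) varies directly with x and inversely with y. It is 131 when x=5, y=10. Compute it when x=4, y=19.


z = k·x/y
Solve for k using the known point: k = z·y/x = 131×10/5 = 1310/5 = 262.0000
Now evaluate at x=4, y=19:
z = k × 4 / 19 = (1310 × 4) / (5 × 19) = 5240/95
≈ 55.1579

55.1579


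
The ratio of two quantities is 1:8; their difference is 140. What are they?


Let A = 1k, B = 8k.
8k - 1k = 140
7k = 140 → k = 140/7 = 20
A = 1×20 = 20, B = 8×20 = 160
= A = 20, B = 160

A = 20, B = 160


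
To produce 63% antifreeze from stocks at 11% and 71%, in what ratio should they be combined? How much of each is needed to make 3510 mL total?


Let x parts of 11% mix with y parts of 71%.
11x + 71y = 63(x + y)
11x + 71y = 63x + 63y
x(11 - 63) = y(63 - 71)
x/y = (71 - 63)/(63 - 11) = 8/52
Simplify: 2:13
Total parts = 15; one part = 3510/15 = 234.00 mL
11% solution: 2×234.00 = 468.00 mL
71% solution: 13×234.00 = 3042.00 mL
= ratio 2:13; 468.00 mL and 3042.00 mL

ratio 2:13; 468.00 mL and 3042.00 mL


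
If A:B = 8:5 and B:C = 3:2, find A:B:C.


Match B: multiply A:B by 3 → 24:15
Multiply B:C by 5 → 15:10
Combined: 24:15:10
GCD = 1
= 24:15:10

24:15:10
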